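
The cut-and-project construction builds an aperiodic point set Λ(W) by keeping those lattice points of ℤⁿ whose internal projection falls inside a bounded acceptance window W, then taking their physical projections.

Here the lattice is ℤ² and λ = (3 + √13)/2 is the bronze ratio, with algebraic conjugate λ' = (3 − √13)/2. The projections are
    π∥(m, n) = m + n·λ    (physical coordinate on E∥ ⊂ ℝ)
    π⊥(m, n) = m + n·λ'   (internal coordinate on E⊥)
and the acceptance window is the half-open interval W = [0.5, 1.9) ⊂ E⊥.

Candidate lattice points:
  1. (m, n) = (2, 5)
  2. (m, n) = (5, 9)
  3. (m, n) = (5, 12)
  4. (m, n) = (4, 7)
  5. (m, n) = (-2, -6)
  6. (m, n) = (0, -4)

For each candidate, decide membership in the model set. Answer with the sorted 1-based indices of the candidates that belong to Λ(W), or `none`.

3, 4, 6

λ' = (3−√13)/2 ≈ -0.302776.
#1 (2,5): internal coord 2 + (5)·λ' = +0.486122; +0.486122 ∉ [0.5, 1.9) → out
#2 (5,9): internal coord 5 + (9)·λ' = +2.275019; +2.275019 ∉ [0.5, 1.9) → out
#3 (5,12): internal coord 5 + (12)·λ' = +1.366692; +1.366692 ∈ [0.5, 1.9) → IN Λ
#4 (4,7): internal coord 4 + (7)·λ' = +1.880571; +1.880571 ∈ [0.5, 1.9) → IN Λ
#5 (-2,-6): internal coord -2 + (-6)·λ' = -0.183346; -0.183346 ∉ [0.5, 1.9) → out
#6 (0,-4): internal coord 0 + (-4)·λ' = +1.211103; +1.211103 ∈ [0.5, 1.9) → IN Λ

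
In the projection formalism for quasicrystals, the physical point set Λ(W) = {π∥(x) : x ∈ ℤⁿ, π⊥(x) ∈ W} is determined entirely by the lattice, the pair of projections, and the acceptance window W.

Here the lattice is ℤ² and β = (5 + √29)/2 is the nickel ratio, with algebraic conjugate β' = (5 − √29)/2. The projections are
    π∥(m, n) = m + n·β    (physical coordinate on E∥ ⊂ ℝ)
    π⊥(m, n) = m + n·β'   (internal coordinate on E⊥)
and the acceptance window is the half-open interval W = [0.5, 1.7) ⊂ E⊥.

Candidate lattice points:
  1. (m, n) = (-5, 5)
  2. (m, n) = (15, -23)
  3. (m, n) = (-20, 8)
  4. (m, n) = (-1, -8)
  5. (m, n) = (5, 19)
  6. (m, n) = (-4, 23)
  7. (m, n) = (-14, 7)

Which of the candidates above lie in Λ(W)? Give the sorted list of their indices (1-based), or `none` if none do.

Numerically β ≈ 5.192582 and β' = −1/β ≈ -0.192582.
[1] lift (-5,5): star map gives -5.962912; window check 0.5 ≤ -5.962912 < 1.7 is false → out
[2] lift (15,-23): star map gives 19.429395; window check 0.5 ≤ 19.429395 < 1.7 is false → out
[3] lift (-20,8): star map gives -21.540659; window check 0.5 ≤ -21.540659 < 1.7 is false → out
[4] lift (-1,-8): star map gives 0.540659; window check 0.5 ≤ 0.540659 < 1.7 is true → IN Λ
[5] lift (5,19): star map gives 1.340934; window check 0.5 ≤ 1.340934 < 1.7 is true → IN Λ
[6] lift (-4,23): star map gives -8.429395; window check 0.5 ≤ -8.429395 < 1.7 is false → out
[7] lift (-14,7): star map gives -15.348077; window check 0.5 ≤ -15.348077 < 1.7 is false → out

4, 5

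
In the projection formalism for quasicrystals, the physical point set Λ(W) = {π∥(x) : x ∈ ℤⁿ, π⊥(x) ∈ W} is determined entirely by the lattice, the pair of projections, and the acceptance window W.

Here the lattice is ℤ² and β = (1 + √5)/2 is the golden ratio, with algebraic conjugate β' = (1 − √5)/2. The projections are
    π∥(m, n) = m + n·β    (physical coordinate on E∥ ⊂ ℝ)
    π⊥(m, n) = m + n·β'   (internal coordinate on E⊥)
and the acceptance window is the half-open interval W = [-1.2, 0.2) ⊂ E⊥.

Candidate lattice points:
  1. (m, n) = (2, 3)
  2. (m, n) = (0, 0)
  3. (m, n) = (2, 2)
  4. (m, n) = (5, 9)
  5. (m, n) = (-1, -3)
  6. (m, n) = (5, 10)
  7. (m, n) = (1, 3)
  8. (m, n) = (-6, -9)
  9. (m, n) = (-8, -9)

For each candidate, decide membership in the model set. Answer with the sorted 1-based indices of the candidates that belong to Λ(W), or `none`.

β' = (1−√5)/2 ≈ -0.6180.
[1] lift (2,3): star map gives 0.1459; window check -1.2 ≤ 0.1459 < 0.2 is true → IN Λ
[2] lift (0,0): star map gives 0.0000; window check -1.2 ≤ 0.0000 < 0.2 is true → IN Λ
[3] lift (2,2): star map gives 0.7639; window check -1.2 ≤ 0.7639 < 0.2 is false → out
[4] lift (5,9): star map gives -0.5623; window check -1.2 ≤ -0.5623 < 0.2 is true → IN Λ
[5] lift (-1,-3): star map gives 0.8541; window check -1.2 ≤ 0.8541 < 0.2 is false → out
[6] lift (5,10): star map gives -1.1803; window check -1.2 ≤ -1.1803 < 0.2 is true → IN Λ
[7] lift (1,3): star map gives -0.8541; window check -1.2 ≤ -0.8541 < 0.2 is true → IN Λ
[8] lift (-6,-9): star map gives -0.4377; window check -1.2 ≤ -0.4377 < 0.2 is true → IN Λ
[9] lift (-8,-9): star map gives -2.4377; window check -1.2 ≤ -2.4377 < 0.2 is false → out

1, 2, 4, 6, 7, 8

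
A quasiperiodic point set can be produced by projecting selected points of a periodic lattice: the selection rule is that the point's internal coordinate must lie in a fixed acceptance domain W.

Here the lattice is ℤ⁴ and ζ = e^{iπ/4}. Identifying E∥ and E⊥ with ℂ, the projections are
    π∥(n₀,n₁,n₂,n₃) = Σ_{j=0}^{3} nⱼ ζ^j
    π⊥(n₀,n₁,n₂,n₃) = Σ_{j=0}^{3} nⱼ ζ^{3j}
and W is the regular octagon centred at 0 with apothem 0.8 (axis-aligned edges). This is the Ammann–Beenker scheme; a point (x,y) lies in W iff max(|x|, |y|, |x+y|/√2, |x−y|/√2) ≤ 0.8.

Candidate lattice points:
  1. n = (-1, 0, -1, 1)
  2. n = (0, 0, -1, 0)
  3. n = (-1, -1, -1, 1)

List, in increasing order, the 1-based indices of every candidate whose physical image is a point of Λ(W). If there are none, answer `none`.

π⊥(n) = n₀ + n₁ζ³ + n₂ζ⁶ + n₃ζ⁹ where ζ = e^{iπ/4}.
candidate 1: n = (-1, 0, -1, 1) → π⊥ ≈ (-0.29289, +1.70711); max(|x|,|y|,|x±y|/√2) = 1.70711 > 0.8 ⇒ ∉ W
candidate 2: n = (0, 0, -1, 0) → π⊥ ≈ (+0.00000, +1.00000); max(|x|,|y|,|x±y|/√2) = 1.00000 > 0.8 ⇒ ∉ W
candidate 3: n = (-1, -1, -1, 1) → π⊥ ≈ (+0.41421, +1.00000); max(|x|,|y|,|x±y|/√2) = 1.00000 > 0.8 ⇒ ∉ W

none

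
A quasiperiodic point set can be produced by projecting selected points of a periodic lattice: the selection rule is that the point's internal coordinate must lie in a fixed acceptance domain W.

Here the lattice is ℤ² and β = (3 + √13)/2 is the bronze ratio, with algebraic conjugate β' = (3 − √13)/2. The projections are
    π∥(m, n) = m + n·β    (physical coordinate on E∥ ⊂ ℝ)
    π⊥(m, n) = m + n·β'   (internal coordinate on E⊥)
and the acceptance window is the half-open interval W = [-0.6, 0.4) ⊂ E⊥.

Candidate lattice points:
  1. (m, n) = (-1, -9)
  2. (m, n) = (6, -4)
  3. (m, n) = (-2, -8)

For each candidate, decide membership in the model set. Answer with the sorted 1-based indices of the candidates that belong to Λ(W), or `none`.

β' = (3−√13)/2 ≈ -0.30278.
#1 (-1,-9): internal coord -1 + (-9)·β' = +1.72498; +1.72498 ∉ [-0.6, 0.4) → out
#2 (6,-4): internal coord 6 + (-4)·β' = +7.21110; +7.21110 ∉ [-0.6, 0.4) → out
#3 (-2,-8): internal coord -2 + (-8)·β' = +0.42221; +0.42221 ∉ [-0.6, 0.4) → out

none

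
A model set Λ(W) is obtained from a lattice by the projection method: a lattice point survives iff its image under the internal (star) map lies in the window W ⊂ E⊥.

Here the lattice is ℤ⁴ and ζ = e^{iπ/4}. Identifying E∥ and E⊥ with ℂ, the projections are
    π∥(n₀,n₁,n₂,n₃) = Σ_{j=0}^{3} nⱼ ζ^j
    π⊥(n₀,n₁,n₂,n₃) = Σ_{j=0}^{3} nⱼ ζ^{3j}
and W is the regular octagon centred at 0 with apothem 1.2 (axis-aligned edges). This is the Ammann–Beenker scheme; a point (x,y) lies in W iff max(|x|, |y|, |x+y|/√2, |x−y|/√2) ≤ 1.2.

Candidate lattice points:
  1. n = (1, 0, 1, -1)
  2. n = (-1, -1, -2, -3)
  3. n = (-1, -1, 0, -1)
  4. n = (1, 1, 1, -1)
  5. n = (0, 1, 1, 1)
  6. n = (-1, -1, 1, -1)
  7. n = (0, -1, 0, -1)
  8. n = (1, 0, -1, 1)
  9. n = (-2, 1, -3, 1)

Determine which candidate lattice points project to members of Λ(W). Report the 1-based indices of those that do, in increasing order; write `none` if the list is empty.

4, 5

Internal map: ζ^{3j} for j=0..3 gives (1,0), (−√2/2,√2/2), (0,−1), (√2/2,√2/2).
candidate 1: n = (1, 0, 1, -1) → π⊥ ≈ (+0.2929, -1.7071); max(|x|,|y|,|x±y|/√2) = 1.7071 > 1.2 ⇒ ∉ W
candidate 2: n = (-1, -1, -2, -3) → π⊥ ≈ (-2.4142, -0.8284); max(|x|,|y|,|x±y|/√2) = 2.4142 > 1.2 ⇒ ∉ W
candidate 3: n = (-1, -1, 0, -1) → π⊥ ≈ (-1.0000, -1.4142); max(|x|,|y|,|x±y|/√2) = 1.7071 > 1.2 ⇒ ∉ W
candidate 4: n = (1, 1, 1, -1) → π⊥ ≈ (-0.4142, -1.0000); max(|x|,|y|,|x±y|/√2) = 1.0000 ≤ 1.2 ⇒ ∈ W
candidate 5: n = (0, 1, 1, 1) → π⊥ ≈ (+0.0000, +0.4142); max(|x|,|y|,|x±y|/√2) = 0.4142 ≤ 1.2 ⇒ ∈ W
candidate 6: n = (-1, -1, 1, -1) → π⊥ ≈ (-1.0000, -2.4142); max(|x|,|y|,|x±y|/√2) = 2.4142 > 1.2 ⇒ ∉ W
candidate 7: n = (0, -1, 0, -1) → π⊥ ≈ (+0.0000, -1.4142); max(|x|,|y|,|x±y|/√2) = 1.4142 > 1.2 ⇒ ∉ W
candidate 8: n = (1, 0, -1, 1) → π⊥ ≈ (+1.7071, +1.7071); max(|x|,|y|,|x±y|/√2) = 2.4142 > 1.2 ⇒ ∉ W
candidate 9: n = (-2, 1, -3, 1) → π⊥ ≈ (-2.0000, +4.4142); max(|x|,|y|,|x±y|/√2) = 4.5355 > 1.2 ⇒ ∉ W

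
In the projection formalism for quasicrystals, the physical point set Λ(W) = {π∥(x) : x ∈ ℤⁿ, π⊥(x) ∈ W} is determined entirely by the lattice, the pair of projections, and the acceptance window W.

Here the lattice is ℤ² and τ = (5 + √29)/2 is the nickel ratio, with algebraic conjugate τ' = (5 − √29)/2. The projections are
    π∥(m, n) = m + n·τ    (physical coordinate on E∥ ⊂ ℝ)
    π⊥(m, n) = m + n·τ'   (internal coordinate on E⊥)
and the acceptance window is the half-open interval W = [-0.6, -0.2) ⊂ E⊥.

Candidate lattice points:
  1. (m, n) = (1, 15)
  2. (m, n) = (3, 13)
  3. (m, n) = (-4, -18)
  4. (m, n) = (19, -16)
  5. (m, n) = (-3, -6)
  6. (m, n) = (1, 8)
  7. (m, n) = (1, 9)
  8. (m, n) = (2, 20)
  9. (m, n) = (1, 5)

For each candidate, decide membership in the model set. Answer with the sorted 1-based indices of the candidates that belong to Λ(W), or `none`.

τ' = (5−√29)/2 ≈ -0.192582.
[1] lift (1,15): star map gives -1.888736; window check -0.6 ≤ -1.888736 < -0.2 is false → out
[2] lift (3,13): star map gives 0.496429; window check -0.6 ≤ 0.496429 < -0.2 is false → out
[3] lift (-4,-18): star map gives -0.533517; window check -0.6 ≤ -0.533517 < -0.2 is true → IN Λ
[4] lift (19,-16): star map gives 22.081318; window check -0.6 ≤ 22.081318 < -0.2 is false → out
[5] lift (-3,-6): star map gives -1.844506; window check -0.6 ≤ -1.844506 < -0.2 is false → out
[6] lift (1,8): star map gives -0.540659; window check -0.6 ≤ -0.540659 < -0.2 is true → IN Λ
[7] lift (1,9): star map gives -0.733242; window check -0.6 ≤ -0.733242 < -0.2 is false → out
[8] lift (2,20): star map gives -1.851648; window check -0.6 ≤ -1.851648 < -0.2 is false → out
[9] lift (1,5): star map gives 0.037088; window check -0.6 ≤ 0.037088 < -0.2 is false → out

3, 6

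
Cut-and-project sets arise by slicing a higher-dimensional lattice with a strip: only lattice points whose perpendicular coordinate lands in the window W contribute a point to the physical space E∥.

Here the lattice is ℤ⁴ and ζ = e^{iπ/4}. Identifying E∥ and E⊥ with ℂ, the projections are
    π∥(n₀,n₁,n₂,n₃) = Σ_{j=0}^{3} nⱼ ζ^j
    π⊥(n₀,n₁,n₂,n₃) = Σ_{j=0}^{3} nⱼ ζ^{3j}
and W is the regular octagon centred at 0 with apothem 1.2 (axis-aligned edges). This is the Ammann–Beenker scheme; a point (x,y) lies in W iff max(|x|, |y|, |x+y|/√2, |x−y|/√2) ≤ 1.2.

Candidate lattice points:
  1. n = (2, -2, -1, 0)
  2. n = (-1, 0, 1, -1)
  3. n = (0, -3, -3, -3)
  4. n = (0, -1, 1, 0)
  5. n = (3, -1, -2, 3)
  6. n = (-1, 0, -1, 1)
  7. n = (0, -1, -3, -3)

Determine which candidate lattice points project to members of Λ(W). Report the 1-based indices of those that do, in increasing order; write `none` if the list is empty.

none

π⊥(n) = n₀ + n₁ζ³ + n₂ζ⁶ + n₃ζ⁹ where ζ = e^{iπ/4}.
candidate 1: n = (2, -2, -1, 0) → π⊥ ≈ (+3.41421, -0.41421); max(|x|,|y|,|x±y|/√2) = 3.41421 > 1.2 ⇒ ∉ W
candidate 2: n = (-1, 0, 1, -1) → π⊥ ≈ (-1.70711, -1.70711); max(|x|,|y|,|x±y|/√2) = 2.41421 > 1.2 ⇒ ∉ W
candidate 3: n = (0, -3, -3, -3) → π⊥ ≈ (+0.00000, -1.24264); max(|x|,|y|,|x±y|/√2) = 1.24264 > 1.2 ⇒ ∉ W
candidate 4: n = (0, -1, 1, 0) → π⊥ ≈ (+0.70711, -1.70711); max(|x|,|y|,|x±y|/√2) = 1.70711 > 1.2 ⇒ ∉ W
candidate 5: n = (3, -1, -2, 3) → π⊥ ≈ (+5.82843, +3.41421); max(|x|,|y|,|x±y|/√2) = 6.53553 > 1.2 ⇒ ∉ W
candidate 6: n = (-1, 0, -1, 1) → π⊥ ≈ (-0.29289, +1.70711); max(|x|,|y|,|x±y|/√2) = 1.70711 > 1.2 ⇒ ∉ W
candidate 7: n = (0, -1, -3, -3) → π⊥ ≈ (-1.41421, +0.17157); max(|x|,|y|,|x±y|/√2) = 1.41421 > 1.2 ⇒ ∉ W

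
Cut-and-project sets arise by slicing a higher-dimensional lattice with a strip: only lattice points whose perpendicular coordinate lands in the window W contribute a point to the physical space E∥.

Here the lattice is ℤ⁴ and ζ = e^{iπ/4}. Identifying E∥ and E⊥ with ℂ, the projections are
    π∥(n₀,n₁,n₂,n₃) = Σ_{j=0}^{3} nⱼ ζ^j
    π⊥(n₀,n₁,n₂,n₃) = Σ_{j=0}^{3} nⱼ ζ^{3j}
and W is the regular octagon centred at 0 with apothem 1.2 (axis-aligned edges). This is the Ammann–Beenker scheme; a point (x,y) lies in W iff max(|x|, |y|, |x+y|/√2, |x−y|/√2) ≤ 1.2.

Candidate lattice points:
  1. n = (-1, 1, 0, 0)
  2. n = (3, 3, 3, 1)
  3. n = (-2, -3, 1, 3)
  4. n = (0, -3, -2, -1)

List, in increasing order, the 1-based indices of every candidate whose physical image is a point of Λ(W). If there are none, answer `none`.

none

π⊥(n) = n₀ + n₁ζ³ + n₂ζ⁶ + n₃ζ⁹ where ζ = e^{iπ/4}.
#1 (-1, 1, 0, 0): internal (-1.707107, 0.707107); octagon support 1.707107 vs apothem 1.2 → ∉ W
#2 (3, 3, 3, 1): internal (1.585786, -0.171573); octagon support 1.585786 vs apothem 1.2 → ∉ W
#3 (-2, -3, 1, 3): internal (2.242641, -1.000000); octagon support 2.292893 vs apothem 1.2 → ∉ W
#4 (0, -3, -2, -1): internal (1.414214, -0.828427); octagon support 1.585786 vs apothem 1.2 → ∉ W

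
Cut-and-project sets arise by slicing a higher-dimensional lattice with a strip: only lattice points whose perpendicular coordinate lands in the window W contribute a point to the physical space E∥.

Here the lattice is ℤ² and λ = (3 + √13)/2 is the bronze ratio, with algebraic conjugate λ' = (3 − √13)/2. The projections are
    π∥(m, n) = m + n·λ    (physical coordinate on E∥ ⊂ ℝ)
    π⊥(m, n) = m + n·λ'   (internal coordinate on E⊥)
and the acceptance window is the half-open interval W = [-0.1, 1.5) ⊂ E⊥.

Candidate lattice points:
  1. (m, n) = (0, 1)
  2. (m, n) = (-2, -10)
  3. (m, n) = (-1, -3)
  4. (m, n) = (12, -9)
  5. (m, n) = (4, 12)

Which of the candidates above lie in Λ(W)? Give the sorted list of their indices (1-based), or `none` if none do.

2, 3, 5

Compute λ' = (3−√13)/2 = -0.302776, so π⊥(m,n) = m -0.302776·n.
#1 (0,1): internal coord 0 + (1)·λ' = -0.302776; -0.302776 ∉ [-0.1, 1.5) → out
#2 (-2,-10): internal coord -2 + (-10)·λ' = +1.027756; +1.027756 ∈ [-0.1, 1.5) → IN Λ
#3 (-1,-3): internal coord -1 + (-3)·λ' = -0.091673; -0.091673 ∈ [-0.1, 1.5) → IN Λ
#4 (12,-9): internal coord 12 + (-9)·λ' = +14.724981; +14.724981 ∉ [-0.1, 1.5) → out
#5 (4,12): internal coord 4 + (12)·λ' = +0.366692; +0.366692 ∈ [-0.1, 1.5) → IN Λ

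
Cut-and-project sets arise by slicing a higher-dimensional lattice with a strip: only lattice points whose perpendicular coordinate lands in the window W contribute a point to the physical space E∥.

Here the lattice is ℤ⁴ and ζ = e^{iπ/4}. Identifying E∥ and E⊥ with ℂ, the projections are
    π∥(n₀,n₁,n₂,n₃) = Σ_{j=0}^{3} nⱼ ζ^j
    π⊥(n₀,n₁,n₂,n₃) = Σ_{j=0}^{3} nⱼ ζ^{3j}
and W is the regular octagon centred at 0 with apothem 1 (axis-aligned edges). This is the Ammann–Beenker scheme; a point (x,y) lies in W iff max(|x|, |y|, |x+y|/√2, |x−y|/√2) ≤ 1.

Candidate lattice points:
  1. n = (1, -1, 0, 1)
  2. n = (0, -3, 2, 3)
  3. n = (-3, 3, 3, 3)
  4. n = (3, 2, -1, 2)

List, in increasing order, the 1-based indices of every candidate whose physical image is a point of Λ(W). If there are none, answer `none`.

π⊥(n) = n₀ + n₁ζ³ + n₂ζ⁶ + n₃ζ⁹ where ζ = e^{iπ/4}.
candidate 1: n = (1, -1, 0, 1) → π⊥ ≈ (+2.4142, +0.0000); max(|x|,|y|,|x±y|/√2) = 2.4142 > 1 ⇒ ∉ W
candidate 2: n = (0, -3, 2, 3) → π⊥ ≈ (+4.2426, -2.0000); max(|x|,|y|,|x±y|/√2) = 4.4142 > 1 ⇒ ∉ W
candidate 3: n = (-3, 3, 3, 3) → π⊥ ≈ (-3.0000, +1.2426); max(|x|,|y|,|x±y|/√2) = 3.0000 > 1 ⇒ ∉ W
candidate 4: n = (3, 2, -1, 2) → π⊥ ≈ (+3.0000, +3.8284); max(|x|,|y|,|x±y|/√2) = 4.8284 > 1 ⇒ ∉ W

none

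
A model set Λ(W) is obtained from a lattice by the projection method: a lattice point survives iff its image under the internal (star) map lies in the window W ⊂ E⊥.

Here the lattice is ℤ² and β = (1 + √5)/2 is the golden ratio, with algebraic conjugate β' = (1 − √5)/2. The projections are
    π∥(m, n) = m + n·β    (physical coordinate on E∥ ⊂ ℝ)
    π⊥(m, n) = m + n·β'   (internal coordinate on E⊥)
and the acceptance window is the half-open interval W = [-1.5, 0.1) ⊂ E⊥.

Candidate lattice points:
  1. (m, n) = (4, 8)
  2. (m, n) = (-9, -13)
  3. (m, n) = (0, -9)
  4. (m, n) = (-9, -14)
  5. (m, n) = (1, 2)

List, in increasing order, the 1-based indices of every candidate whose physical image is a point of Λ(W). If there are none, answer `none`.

1, 2, 4, 5

Numerically β ≈ 1.618034 and β' = −1/β ≈ -0.618034.
#1 (4,8): internal coord 4 + (8)·β' = -0.944272; -0.944272 ∈ [-1.5, 0.1) → IN Λ
#2 (-9,-13): internal coord -9 + (-13)·β' = -0.965558; -0.965558 ∈ [-1.5, 0.1) → IN Λ
#3 (0,-9): internal coord 0 + (-9)·β' = +5.562306; +5.562306 ∉ [-1.5, 0.1) → out
#4 (-9,-14): internal coord -9 + (-14)·β' = -0.347524; -0.347524 ∈ [-1.5, 0.1) → IN Λ
#5 (1,2): internal coord 1 + (2)·β' = -0.236068; -0.236068 ∈ [-1.5, 0.1) → IN Λ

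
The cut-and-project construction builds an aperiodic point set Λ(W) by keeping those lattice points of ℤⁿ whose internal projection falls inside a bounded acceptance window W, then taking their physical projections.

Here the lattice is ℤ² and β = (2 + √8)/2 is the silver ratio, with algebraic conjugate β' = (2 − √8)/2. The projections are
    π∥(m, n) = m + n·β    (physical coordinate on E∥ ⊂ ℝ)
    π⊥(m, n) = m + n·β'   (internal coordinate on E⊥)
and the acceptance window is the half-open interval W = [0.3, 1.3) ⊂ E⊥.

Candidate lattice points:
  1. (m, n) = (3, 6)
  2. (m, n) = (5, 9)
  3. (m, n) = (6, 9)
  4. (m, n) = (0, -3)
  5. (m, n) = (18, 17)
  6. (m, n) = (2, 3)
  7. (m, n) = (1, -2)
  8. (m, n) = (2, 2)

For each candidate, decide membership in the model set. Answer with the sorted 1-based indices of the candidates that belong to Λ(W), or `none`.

Compute β' = (2−√8)/2 = -0.41421, so π⊥(m,n) = m -0.41421·n.
[1] lift (3,6): star map gives 0.51472; window check 0.3 ≤ 0.51472 < 1.3 is true → IN Λ
[2] lift (5,9): star map gives 1.27208; window check 0.3 ≤ 1.27208 < 1.3 is true → IN Λ
[3] lift (6,9): star map gives 2.27208; window check 0.3 ≤ 2.27208 < 1.3 is false → out
[4] lift (0,-3): star map gives 1.24264; window check 0.3 ≤ 1.24264 < 1.3 is true → IN Λ
[5] lift (18,17): star map gives 10.95837; window check 0.3 ≤ 10.95837 < 1.3 is false → out
[6] lift (2,3): star map gives 0.75736; window check 0.3 ≤ 0.75736 < 1.3 is true → IN Λ
[7] lift (1,-2): star map gives 1.82843; window check 0.3 ≤ 1.82843 < 1.3 is false → out
[8] lift (2,2): star map gives 1.17157; window check 0.3 ≤ 1.17157 < 1.3 is true → IN Λ

1, 2, 4, 6, 8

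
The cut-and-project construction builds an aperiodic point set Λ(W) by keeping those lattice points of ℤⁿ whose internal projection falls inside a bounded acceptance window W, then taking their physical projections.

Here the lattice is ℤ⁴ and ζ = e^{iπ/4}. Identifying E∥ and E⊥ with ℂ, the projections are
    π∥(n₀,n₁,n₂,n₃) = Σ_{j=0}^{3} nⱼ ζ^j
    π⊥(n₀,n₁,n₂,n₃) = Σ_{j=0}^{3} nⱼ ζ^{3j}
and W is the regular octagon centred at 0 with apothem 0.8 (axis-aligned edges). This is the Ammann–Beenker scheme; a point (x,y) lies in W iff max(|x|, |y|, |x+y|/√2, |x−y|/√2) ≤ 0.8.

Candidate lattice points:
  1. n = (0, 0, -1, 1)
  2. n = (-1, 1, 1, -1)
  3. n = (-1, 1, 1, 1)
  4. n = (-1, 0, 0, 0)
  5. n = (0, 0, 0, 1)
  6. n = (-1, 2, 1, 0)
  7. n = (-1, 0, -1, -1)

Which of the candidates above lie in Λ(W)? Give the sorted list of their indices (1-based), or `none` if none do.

none

Internal map: ζ^{3j} for j=0..3 gives (1,0), (−√2/2,√2/2), (0,−1), (√2/2,√2/2).
#1 (0, 0, -1, 1): internal (0.707107, 1.707107); octagon support 1.707107 vs apothem 0.8 → ∉ W
#2 (-1, 1, 1, -1): internal (-2.414214, -1.000000); octagon support 2.414214 vs apothem 0.8 → ∉ W
#3 (-1, 1, 1, 1): internal (-1.000000, 0.414214); octagon support 1.000000 vs apothem 0.8 → ∉ W
#4 (-1, 0, 0, 0): internal (-1.000000, 0.000000); octagon support 1.000000 vs apothem 0.8 → ∉ W
#5 (0, 0, 0, 1): internal (0.707107, 0.707107); octagon support 1.000000 vs apothem 0.8 → ∉ W
#6 (-1, 2, 1, 0): internal (-2.414214, 0.414214); octagon support 2.414214 vs apothem 0.8 → ∉ W
#7 (-1, 0, -1, -1): internal (-1.707107, 0.292893); octagon support 1.707107 vs apothem 0.8 → ∉ W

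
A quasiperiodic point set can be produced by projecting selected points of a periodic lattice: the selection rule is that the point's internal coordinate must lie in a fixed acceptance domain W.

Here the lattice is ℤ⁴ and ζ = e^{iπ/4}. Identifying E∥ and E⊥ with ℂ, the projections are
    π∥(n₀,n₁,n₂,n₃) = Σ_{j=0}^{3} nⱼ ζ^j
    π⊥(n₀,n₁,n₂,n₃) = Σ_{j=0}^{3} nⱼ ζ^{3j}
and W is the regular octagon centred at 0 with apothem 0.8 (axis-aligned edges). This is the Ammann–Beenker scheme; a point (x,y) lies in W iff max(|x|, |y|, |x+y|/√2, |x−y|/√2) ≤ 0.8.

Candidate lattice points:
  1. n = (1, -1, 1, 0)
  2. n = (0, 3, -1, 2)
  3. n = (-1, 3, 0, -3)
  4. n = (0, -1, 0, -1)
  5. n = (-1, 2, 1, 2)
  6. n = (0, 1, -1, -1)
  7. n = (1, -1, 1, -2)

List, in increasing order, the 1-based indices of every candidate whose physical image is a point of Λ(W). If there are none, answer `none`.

none

Internal map: ζ^{3j} for j=0..3 gives (1,0), (−√2/2,√2/2), (0,−1), (√2/2,√2/2).
candidate 1: n = (1, -1, 1, 0) → π⊥ ≈ (+1.707107, -1.707107); max(|x|,|y|,|x±y|/√2) = 2.414214 > 0.8 ⇒ ∉ W
candidate 2: n = (0, 3, -1, 2) → π⊥ ≈ (-0.707107, +4.535534); max(|x|,|y|,|x±y|/√2) = 4.535534 > 0.8 ⇒ ∉ W
candidate 3: n = (-1, 3, 0, -3) → π⊥ ≈ (-5.242641, +0.000000); max(|x|,|y|,|x±y|/√2) = 5.242641 > 0.8 ⇒ ∉ W
candidate 4: n = (0, -1, 0, -1) → π⊥ ≈ (+0.000000, -1.414214); max(|x|,|y|,|x±y|/√2) = 1.414214 > 0.8 ⇒ ∉ W
candidate 5: n = (-1, 2, 1, 2) → π⊥ ≈ (-1.000000, +1.828427); max(|x|,|y|,|x±y|/√2) = 2.000000 > 0.8 ⇒ ∉ W
candidate 6: n = (0, 1, -1, -1) → π⊥ ≈ (-1.414214, +1.000000); max(|x|,|y|,|x±y|/√2) = 1.707107 > 0.8 ⇒ ∉ W
candidate 7: n = (1, -1, 1, -2) → π⊥ ≈ (+0.292893, -3.121320); max(|x|,|y|,|x±y|/√2) = 3.121320 > 0.8 ⇒ ∉ W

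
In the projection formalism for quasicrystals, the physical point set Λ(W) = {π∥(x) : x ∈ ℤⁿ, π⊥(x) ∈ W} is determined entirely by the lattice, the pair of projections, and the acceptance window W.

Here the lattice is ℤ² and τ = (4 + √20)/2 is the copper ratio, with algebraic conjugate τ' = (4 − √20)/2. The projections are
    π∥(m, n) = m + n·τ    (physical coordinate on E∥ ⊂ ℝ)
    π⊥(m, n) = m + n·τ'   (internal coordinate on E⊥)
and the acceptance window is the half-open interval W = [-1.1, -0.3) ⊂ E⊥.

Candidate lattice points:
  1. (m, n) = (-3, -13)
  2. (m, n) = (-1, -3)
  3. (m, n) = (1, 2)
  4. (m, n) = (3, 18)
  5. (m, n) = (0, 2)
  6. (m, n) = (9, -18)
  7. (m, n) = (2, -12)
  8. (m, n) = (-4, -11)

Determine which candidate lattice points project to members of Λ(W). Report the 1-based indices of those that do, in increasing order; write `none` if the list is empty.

5

Numerically τ ≈ 4.2361 and τ' = −1/τ ≈ -0.2361.
#1 (-3,-13): internal coord -3 + (-13)·τ' = +0.0689; +0.0689 ∉ [-1.1, -0.3) → out
#2 (-1,-3): internal coord -1 + (-3)·τ' = -0.2918; -0.2918 ∉ [-1.1, -0.3) → out
#3 (1,2): internal coord 1 + (2)·τ' = +0.5279; +0.5279 ∉ [-1.1, -0.3) → out
#4 (3,18): internal coord 3 + (18)·τ' = -1.2492; -1.2492 ∉ [-1.1, -0.3) → out
#5 (0,2): internal coord 0 + (2)·τ' = -0.4721; -0.4721 ∈ [-1.1, -0.3) → IN Λ
#6 (9,-18): internal coord 9 + (-18)·τ' = +13.2492; +13.2492 ∉ [-1.1, -0.3) → out
#7 (2,-12): internal coord 2 + (-12)·τ' = +4.8328; +4.8328 ∉ [-1.1, -0.3) → out
#8 (-4,-11): internal coord -4 + (-11)·τ' = -1.4033; -1.4033 ∉ [-1.1, -0.3) → out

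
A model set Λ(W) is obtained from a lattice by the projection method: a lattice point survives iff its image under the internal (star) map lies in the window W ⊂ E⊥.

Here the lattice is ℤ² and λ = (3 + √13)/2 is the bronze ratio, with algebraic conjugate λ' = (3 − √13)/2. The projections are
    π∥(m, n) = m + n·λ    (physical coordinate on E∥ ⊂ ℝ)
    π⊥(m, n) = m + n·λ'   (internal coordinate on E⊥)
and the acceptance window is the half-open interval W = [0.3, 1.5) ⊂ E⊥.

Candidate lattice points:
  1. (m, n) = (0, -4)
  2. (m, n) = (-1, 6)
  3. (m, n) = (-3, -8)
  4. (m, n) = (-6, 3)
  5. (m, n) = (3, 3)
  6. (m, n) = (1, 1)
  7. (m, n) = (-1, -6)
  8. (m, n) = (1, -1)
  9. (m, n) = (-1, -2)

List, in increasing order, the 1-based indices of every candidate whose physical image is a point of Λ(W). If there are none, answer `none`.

1, 6, 7, 8

λ' = (3−√13)/2 ≈ -0.3028.
candidate 1: (m,n)=(0,-4) → π∥ = 0-4·λ ≈ -13.2111, π⊥ = 0-4·λ' ≈ 1.2111 ∈ [0.3, 1.5) ⇒ IN Λ
candidate 2: (m,n)=(-1,6) → π∥ = -1+6·λ ≈ 18.8167, π⊥ = -1+6·λ' ≈ -2.8167 ∉ [0.3, 1.5) ⇒ out
candidate 3: (m,n)=(-3,-8) → π∥ = -3-8·λ ≈ -29.4222, π⊥ = -3-8·λ' ≈ -0.5778 ∉ [0.3, 1.5) ⇒ out
candidate 4: (m,n)=(-6,3) → π∥ = -6+3·λ ≈ 3.9083, π⊥ = -6+3·λ' ≈ -6.9083 ∉ [0.3, 1.5) ⇒ out
candidate 5: (m,n)=(3,3) → π∥ = 3+3·λ ≈ 12.9083, π⊥ = 3+3·λ' ≈ 2.0917 ∉ [0.3, 1.5) ⇒ out
candidate 6: (m,n)=(1,1) → π∥ = 1+1·λ ≈ 4.3028, π⊥ = 1+1·λ' ≈ 0.6972 ∈ [0.3, 1.5) ⇒ IN Λ
candidate 7: (m,n)=(-1,-6) → π∥ = -1-6·λ ≈ -20.8167, π⊥ = -1-6·λ' ≈ 0.8167 ∈ [0.3, 1.5) ⇒ IN Λ
candidate 8: (m,n)=(1,-1) → π∥ = 1-1·λ ≈ -2.3028, π⊥ = 1-1·λ' ≈ 1.3028 ∈ [0.3, 1.5) ⇒ IN Λ
candidate 9: (m,n)=(-1,-2) → π∥ = -1-2·λ ≈ -7.6056, π⊥ = -1-2·λ' ≈ -0.3944 ∉ [0.3, 1.5) ⇒ out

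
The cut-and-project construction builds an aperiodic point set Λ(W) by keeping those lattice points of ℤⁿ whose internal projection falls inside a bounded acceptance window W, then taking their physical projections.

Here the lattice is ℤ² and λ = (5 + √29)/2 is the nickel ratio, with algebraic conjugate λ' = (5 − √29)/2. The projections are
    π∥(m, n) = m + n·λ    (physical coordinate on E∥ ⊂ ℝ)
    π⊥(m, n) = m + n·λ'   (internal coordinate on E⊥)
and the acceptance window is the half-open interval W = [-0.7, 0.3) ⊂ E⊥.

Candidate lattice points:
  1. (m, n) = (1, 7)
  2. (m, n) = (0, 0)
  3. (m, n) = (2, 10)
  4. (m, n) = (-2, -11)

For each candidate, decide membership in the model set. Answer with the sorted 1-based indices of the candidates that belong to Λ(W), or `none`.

λ' = (5−√29)/2 ≈ -0.192582.
candidate 1: (m,n)=(1,7) → π∥ = 1+7·λ ≈ 37.348077, π⊥ = 1+7·λ' ≈ -0.348077 ∈ [-0.7, 0.3) ⇒ IN Λ
candidate 2: (m,n)=(0,0) → π∥ = 0+0·λ ≈ 0.000000, π⊥ = 0+0·λ' ≈ 0.000000 ∈ [-0.7, 0.3) ⇒ IN Λ
candidate 3: (m,n)=(2,10) → π∥ = 2+10·λ ≈ 53.925824, π⊥ = 2+10·λ' ≈ 0.074176 ∈ [-0.7, 0.3) ⇒ IN Λ
candidate 4: (m,n)=(-2,-11) → π∥ = -2-11·λ ≈ -59.118406, π⊥ = -2-11·λ' ≈ 0.118406 ∈ [-0.7, 0.3) ⇒ IN Λ

1, 2, 3, 4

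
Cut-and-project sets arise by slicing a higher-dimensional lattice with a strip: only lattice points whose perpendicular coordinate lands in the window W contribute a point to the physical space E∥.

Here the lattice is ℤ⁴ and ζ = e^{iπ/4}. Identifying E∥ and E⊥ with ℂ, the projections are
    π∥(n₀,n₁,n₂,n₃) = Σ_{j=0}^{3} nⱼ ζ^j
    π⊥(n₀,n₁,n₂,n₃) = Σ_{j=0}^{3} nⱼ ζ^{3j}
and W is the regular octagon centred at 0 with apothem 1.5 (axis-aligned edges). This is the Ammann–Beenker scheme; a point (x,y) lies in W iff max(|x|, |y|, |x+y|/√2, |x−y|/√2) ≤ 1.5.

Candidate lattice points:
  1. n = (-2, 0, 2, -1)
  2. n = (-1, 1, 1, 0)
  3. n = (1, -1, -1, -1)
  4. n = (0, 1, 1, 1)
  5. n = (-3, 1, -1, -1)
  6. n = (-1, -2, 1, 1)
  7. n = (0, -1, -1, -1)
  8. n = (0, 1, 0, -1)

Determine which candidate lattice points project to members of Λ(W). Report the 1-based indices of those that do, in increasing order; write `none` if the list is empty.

With ζ = e^{iπ/4} the internal vectors are ζ^0,ζ^3,ζ^6,ζ^9.
#1 (-2, 0, 2, -1): internal (-2.7071, -2.7071); octagon support 3.8284 vs apothem 1.5 → ∉ W
#2 (-1, 1, 1, 0): internal (-1.7071, -0.2929); octagon support 1.7071 vs apothem 1.5 → ∉ W
#3 (1, -1, -1, -1): internal (1.0000, -0.4142); octagon support 1.0000 vs apothem 1.5 → ∈ W
#4 (0, 1, 1, 1): internal (0.0000, 0.4142); octagon support 0.4142 vs apothem 1.5 → ∈ W
#5 (-3, 1, -1, -1): internal (-4.4142, 1.0000); octagon support 4.4142 vs apothem 1.5 → ∉ W
#6 (-1, -2, 1, 1): internal (1.1213, -1.7071); octagon support 2.0000 vs apothem 1.5 → ∉ W
#7 (0, -1, -1, -1): internal (0.0000, -0.4142); octagon support 0.4142 vs apothem 1.5 → ∈ W
#8 (0, 1, 0, -1): internal (-1.4142, 0.0000); octagon support 1.4142 vs apothem 1.5 → ∈ W

3, 4, 7, 8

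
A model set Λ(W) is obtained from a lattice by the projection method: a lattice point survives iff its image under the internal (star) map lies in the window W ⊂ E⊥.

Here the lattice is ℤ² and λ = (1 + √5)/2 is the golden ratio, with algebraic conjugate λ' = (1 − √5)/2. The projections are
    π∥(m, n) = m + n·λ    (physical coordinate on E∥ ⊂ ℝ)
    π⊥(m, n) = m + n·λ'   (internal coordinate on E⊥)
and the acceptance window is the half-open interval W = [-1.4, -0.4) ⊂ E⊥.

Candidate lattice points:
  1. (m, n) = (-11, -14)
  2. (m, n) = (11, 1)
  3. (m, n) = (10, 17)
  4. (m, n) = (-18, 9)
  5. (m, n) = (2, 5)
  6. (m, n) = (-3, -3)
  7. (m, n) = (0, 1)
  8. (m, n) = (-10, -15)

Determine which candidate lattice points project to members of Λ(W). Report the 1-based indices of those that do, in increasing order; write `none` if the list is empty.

λ' = (1−√5)/2 ≈ -0.618034.
#1 (-11,-14): internal coord -11 + (-14)·λ' = -2.347524; -2.347524 ∉ [-1.4, -0.4) → out
#2 (11,1): internal coord 11 + (1)·λ' = +10.381966; +10.381966 ∉ [-1.4, -0.4) → out
#3 (10,17): internal coord 10 + (17)·λ' = -0.506578; -0.506578 ∈ [-1.4, -0.4) → IN Λ
#4 (-18,9): internal coord -18 + (9)·λ' = -23.562306; -23.562306 ∉ [-1.4, -0.4) → out
#5 (2,5): internal coord 2 + (5)·λ' = -1.090170; -1.090170 ∈ [-1.4, -0.4) → IN Λ
#6 (-3,-3): internal coord -3 + (-3)·λ' = -1.145898; -1.145898 ∈ [-1.4, -0.4) → IN Λ
#7 (0,1): internal coord 0 + (1)·λ' = -0.618034; -0.618034 ∈ [-1.4, -0.4) → IN Λ
#8 (-10,-15): internal coord -10 + (-15)·λ' = -0.729490; -0.729490 ∈ [-1.4, -0.4) → IN Λ

3, 5, 6, 7, 8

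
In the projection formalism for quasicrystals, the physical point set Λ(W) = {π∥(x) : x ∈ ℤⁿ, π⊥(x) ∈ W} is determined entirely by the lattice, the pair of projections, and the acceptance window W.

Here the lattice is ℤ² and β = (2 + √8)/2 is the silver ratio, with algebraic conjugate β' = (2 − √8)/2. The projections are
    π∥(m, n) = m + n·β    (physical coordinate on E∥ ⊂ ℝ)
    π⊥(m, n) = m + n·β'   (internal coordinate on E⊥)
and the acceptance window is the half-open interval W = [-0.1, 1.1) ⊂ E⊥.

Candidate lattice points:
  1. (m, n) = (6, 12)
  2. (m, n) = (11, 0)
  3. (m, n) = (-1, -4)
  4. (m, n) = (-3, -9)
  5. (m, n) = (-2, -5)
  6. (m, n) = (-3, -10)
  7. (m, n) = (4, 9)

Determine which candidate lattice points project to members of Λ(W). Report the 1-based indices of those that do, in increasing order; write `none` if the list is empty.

1, 3, 4, 5, 7

Compute β' = (2−√8)/2 = -0.41421, so π⊥(m,n) = m -0.41421·n.
#1 (6,12): internal coord 6 + (12)·β' = +1.02944; +1.02944 ∈ [-0.1, 1.1) → IN Λ
#2 (11,0): internal coord 11 + (0)·β' = +11.00000; +11.00000 ∉ [-0.1, 1.1) → out
#3 (-1,-4): internal coord -1 + (-4)·β' = +0.65685; +0.65685 ∈ [-0.1, 1.1) → IN Λ
#4 (-3,-9): internal coord -3 + (-9)·β' = +0.72792; +0.72792 ∈ [-0.1, 1.1) → IN Λ
#5 (-2,-5): internal coord -2 + (-5)·β' = +0.07107; +0.07107 ∈ [-0.1, 1.1) → IN Λ
#6 (-3,-10): internal coord -3 + (-10)·β' = +1.14214; +1.14214 ∉ [-0.1, 1.1) → out
#7 (4,9): internal coord 4 + (9)·β' = +0.27208; +0.27208 ∈ [-0.1, 1.1) → IN Λ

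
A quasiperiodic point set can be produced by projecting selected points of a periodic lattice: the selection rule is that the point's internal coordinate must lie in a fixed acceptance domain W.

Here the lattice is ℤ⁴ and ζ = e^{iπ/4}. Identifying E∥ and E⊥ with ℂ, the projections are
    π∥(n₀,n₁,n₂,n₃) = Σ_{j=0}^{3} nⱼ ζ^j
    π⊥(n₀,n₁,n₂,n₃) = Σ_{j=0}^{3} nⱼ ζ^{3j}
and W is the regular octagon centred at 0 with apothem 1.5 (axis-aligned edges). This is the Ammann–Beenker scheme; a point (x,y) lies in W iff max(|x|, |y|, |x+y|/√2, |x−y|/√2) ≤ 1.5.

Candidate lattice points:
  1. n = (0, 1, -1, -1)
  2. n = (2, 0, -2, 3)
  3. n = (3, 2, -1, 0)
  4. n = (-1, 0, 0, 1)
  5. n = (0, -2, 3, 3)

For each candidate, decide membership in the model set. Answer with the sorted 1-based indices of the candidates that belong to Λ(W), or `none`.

With ζ = e^{iπ/4} the internal vectors are ζ^0,ζ^3,ζ^6,ζ^9.
candidate 1: n = (0, 1, -1, -1) → π⊥ ≈ (-1.41421, +1.00000); max(|x|,|y|,|x±y|/√2) = 1.70711 > 1.5 ⇒ ∉ W
candidate 2: n = (2, 0, -2, 3) → π⊥ ≈ (+4.12132, +4.12132); max(|x|,|y|,|x±y|/√2) = 5.82843 > 1.5 ⇒ ∉ W
candidate 3: n = (3, 2, -1, 0) → π⊥ ≈ (+1.58579, +2.41421); max(|x|,|y|,|x±y|/√2) = 2.82843 > 1.5 ⇒ ∉ W
candidate 4: n = (-1, 0, 0, 1) → π⊥ ≈ (-0.29289, +0.70711); max(|x|,|y|,|x±y|/√2) = 0.70711 ≤ 1.5 ⇒ ∈ W
candidate 5: n = (0, -2, 3, 3) → π⊥ ≈ (+3.53553, -2.29289); max(|x|,|y|,|x±y|/√2) = 4.12132 > 1.5 ⇒ ∉ W

4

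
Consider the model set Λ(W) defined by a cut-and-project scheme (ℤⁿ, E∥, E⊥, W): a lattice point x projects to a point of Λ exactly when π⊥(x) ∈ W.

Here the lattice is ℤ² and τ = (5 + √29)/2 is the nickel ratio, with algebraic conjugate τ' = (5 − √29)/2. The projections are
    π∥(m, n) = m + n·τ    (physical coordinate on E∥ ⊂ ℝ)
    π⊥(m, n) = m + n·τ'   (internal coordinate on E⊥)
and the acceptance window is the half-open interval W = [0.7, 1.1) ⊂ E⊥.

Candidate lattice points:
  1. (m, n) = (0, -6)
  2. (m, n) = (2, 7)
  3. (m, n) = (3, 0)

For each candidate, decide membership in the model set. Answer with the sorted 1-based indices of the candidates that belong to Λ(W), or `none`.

none

Compute τ' = (5−√29)/2 = -0.1926, so π⊥(m,n) = m -0.1926·n.
[1] lift (0,-6): star map gives 1.1555; window check 0.7 ≤ 1.1555 < 1.1 is false → out
[2] lift (2,7): star map gives 0.6519; window check 0.7 ≤ 0.6519 < 1.1 is false → out
[3] lift (3,0): star map gives 3.0000; window check 0.7 ≤ 3.0000 < 1.1 is false → out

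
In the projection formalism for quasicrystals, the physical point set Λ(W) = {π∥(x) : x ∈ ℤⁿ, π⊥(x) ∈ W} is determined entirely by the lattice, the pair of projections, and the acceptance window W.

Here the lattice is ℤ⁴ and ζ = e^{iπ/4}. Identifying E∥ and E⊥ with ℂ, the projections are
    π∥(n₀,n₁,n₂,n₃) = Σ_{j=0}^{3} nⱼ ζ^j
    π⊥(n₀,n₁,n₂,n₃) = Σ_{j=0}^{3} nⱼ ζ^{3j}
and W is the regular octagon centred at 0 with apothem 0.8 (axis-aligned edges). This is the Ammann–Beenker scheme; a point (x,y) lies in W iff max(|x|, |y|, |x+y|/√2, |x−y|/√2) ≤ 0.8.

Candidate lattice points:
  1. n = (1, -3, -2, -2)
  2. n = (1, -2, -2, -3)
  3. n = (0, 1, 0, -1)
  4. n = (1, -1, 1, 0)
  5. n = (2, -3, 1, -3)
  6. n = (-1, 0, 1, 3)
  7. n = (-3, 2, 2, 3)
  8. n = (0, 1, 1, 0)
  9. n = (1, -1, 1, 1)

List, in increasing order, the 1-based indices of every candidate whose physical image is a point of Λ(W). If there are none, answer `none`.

π⊥(n) = n₀ + n₁ζ³ + n₂ζ⁶ + n₃ζ⁹ where ζ = e^{iπ/4}.
candidate 1: n = (1, -3, -2, -2) → π⊥ ≈ (+1.707107, -1.535534); max(|x|,|y|,|x±y|/√2) = 2.292893 > 0.8 ⇒ ∉ W
candidate 2: n = (1, -2, -2, -3) → π⊥ ≈ (+0.292893, -1.535534); max(|x|,|y|,|x±y|/√2) = 1.535534 > 0.8 ⇒ ∉ W
candidate 3: n = (0, 1, 0, -1) → π⊥ ≈ (-1.414214, +0.000000); max(|x|,|y|,|x±y|/√2) = 1.414214 > 0.8 ⇒ ∉ W
candidate 4: n = (1, -1, 1, 0) → π⊥ ≈ (+1.707107, -1.707107); max(|x|,|y|,|x±y|/√2) = 2.414214 > 0.8 ⇒ ∉ W
candidate 5: n = (2, -3, 1, -3) → π⊥ ≈ (+2.000000, -5.242641); max(|x|,|y|,|x±y|/√2) = 5.242641 > 0.8 ⇒ ∉ W
candidate 6: n = (-1, 0, 1, 3) → π⊥ ≈ (+1.121320, +1.121320); max(|x|,|y|,|x±y|/√2) = 1.585786 > 0.8 ⇒ ∉ W
candidate 7: n = (-3, 2, 2, 3) → π⊥ ≈ (-2.292893, +1.535534); max(|x|,|y|,|x±y|/√2) = 2.707107 > 0.8 ⇒ ∉ W
candidate 8: n = (0, 1, 1, 0) → π⊥ ≈ (-0.707107, -0.292893); max(|x|,|y|,|x±y|/√2) = 0.707107 ≤ 0.8 ⇒ ∈ W
candidate 9: n = (1, -1, 1, 1) → π⊥ ≈ (+2.414214, -1.000000); max(|x|,|y|,|x±y|/√2) = 2.414214 > 0.8 ⇒ ∉ W

8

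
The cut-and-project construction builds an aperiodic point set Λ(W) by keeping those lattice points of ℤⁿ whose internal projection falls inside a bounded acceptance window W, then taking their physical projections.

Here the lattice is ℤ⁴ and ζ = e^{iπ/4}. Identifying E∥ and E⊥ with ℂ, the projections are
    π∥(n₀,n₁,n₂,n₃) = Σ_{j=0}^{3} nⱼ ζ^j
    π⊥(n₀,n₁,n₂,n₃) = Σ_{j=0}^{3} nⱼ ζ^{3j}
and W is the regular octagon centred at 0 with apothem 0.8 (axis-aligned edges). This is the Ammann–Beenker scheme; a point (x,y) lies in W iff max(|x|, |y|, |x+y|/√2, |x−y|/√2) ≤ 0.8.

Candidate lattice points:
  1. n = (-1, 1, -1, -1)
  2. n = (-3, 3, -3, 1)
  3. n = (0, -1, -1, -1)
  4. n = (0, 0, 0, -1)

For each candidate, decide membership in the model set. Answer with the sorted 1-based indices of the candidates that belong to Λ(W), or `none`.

With ζ = e^{iπ/4} the internal vectors are ζ^0,ζ^3,ζ^6,ζ^9.
#1 (-1, 1, -1, -1): internal (-2.414214, 1.000000); octagon support 2.414214 vs apothem 0.8 → ∉ W
#2 (-3, 3, -3, 1): internal (-4.414214, 5.828427); octagon support 7.242641 vs apothem 0.8 → ∉ W
#3 (0, -1, -1, -1): internal (0.000000, -0.414214); octagon support 0.414214 vs apothem 0.8 → ∈ W
#4 (0, 0, 0, -1): internal (-0.707107, -0.707107); octagon support 1.000000 vs apothem 0.8 → ∉ W

3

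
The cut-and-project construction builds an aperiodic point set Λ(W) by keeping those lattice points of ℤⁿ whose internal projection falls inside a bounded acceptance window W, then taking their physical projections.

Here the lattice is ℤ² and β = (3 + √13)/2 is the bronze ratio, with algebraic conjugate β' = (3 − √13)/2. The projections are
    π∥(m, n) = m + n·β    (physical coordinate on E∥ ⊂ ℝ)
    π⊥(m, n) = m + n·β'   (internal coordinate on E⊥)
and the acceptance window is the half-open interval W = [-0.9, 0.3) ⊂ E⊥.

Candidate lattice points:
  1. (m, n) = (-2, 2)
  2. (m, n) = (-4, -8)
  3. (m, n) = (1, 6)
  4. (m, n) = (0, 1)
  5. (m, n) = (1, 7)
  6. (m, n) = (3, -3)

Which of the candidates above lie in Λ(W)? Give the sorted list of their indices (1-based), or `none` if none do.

Numerically β ≈ 3.302776 and β' = −1/β ≈ -0.302776.
#1 (-2,2): internal coord -2 + (2)·β' = -2.605551; -2.605551 ∉ [-0.9, 0.3) → out
#2 (-4,-8): internal coord -4 + (-8)·β' = -1.577795; -1.577795 ∉ [-0.9, 0.3) → out
#3 (1,6): internal coord 1 + (6)·β' = -0.816654; -0.816654 ∈ [-0.9, 0.3) → IN Λ
#4 (0,1): internal coord 0 + (1)·β' = -0.302776; -0.302776 ∈ [-0.9, 0.3) → IN Λ
#5 (1,7): internal coord 1 + (7)·β' = -1.119429; -1.119429 ∉ [-0.9, 0.3) → out
#6 (3,-3): internal coord 3 + (-3)·β' = +3.908327; +3.908327 ∉ [-0.9, 0.3) → out

3, 4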